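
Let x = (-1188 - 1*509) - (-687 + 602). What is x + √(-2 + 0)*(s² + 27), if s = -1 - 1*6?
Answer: -1612 + 76*I*√2 ≈ -1612.0 + 107.48*I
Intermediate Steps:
s = -7 (s = -1 - 6 = -7)
x = -1612 (x = (-1188 - 509) - 1*(-85) = -1697 + 85 = -1612)
x + √(-2 + 0)*(s² + 27) = -1612 + √(-2 + 0)*((-7)² + 27) = -1612 + √(-2)*(49 + 27) = -1612 + (I*√2)*76 = -1612 + 76*I*√2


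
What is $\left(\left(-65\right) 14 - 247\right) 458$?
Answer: $-529906$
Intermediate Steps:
$\left(\left(-65\right) 14 - 247\right) 458 = \left(-910 - 247\right) 458 = \left(-1157\right) 458 = -529906$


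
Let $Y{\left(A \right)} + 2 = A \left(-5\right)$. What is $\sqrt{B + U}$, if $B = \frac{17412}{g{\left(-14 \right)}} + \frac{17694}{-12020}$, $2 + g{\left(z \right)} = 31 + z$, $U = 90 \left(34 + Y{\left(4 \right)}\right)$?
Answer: $\frac{\sqrt{80884749610}}{6010} \approx 47.322$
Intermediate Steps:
$Y{\left(A \right)} = -2 - 5 A$ ($Y{\left(A \right)} = -2 + A \left(-5\right) = -2 - 5 A$)
$U = 1080$ ($U = 90 \left(34 - 22\right) = 90 \cdot 12 = 1080$)
$g{\left(z \right)} = 29 + z$ ($g{\left(z \right)} = -2 + \left(31 + z\right) = 29 + z$)
$B = \frac{6967561}{6010}$ ($B = \frac{17412}{29 - 14} + \frac{17694}{-12020} = \frac{17412}{15} + 17694 \left(- \frac{1}{12020}\right) = 17412 \cdot \frac{1}{15} - \frac{8847}{6010} = \frac{5804}{5} - \frac{8847}{6010} = \frac{6967561}{6010} \approx 1159.3$)
$\sqrt{B + U} = \sqrt{\frac{6967561}{6010} + 1080} = \sqrt{\frac{13458361}{6010}} = \frac{\sqrt{80884749610}}{6010}$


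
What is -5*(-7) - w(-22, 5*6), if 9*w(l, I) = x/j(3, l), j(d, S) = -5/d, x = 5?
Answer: 106/3 ≈ 35.333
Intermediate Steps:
w(l, I) = -⅓ (w(l, I) = (5/((-5/3)))/9 = (5/((-5*⅓)))/9 = (5/(-5/3))/9 = (5*(-⅗))/9 = (⅑)*(-3) = -⅓)
-5*(-7) - w(-22, 5*6) = -5*(-7) - 1*(-⅓) = 35 + ⅓ = 106/3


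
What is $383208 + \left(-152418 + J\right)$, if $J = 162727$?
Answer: $393517$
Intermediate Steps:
$383208 + \left(-152418 + J\right) = 383208 + \left(-152418 + 162727\right) = 383208 + 10309 = 393517$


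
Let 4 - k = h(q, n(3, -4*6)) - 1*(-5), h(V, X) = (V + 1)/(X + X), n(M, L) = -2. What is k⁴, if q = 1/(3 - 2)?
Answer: 1/16 ≈ 0.062500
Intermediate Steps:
q = 1 (q = 1/1 = 1)
h(V, X) = (1 + V)/(2*X) (h(V, X) = (1 + V)/((2*X)) = (1 + V)*(1/(2*X)) = (1 + V)/(2*X))
k = -½ (k = 4 - ((½)*(1 + 1)/(-2) - 1*(-5)) = 4 - ((½)*(-½)*2 + 5) = 4 - (-½ + 5) = 4 - 1*9/2 = 4 - 9/2 = -½ ≈ -0.50000)
k⁴ = (-½)⁴ = 1/16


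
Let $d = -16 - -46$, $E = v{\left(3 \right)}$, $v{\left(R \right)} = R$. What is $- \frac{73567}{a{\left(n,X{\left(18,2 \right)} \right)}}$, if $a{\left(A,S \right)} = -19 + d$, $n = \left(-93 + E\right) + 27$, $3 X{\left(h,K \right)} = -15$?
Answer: $- \frac{73567}{11} \approx -6687.9$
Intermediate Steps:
$E = 3$
$X{\left(h,K \right)} = -5$ ($X{\left(h,K \right)} = \frac{1}{3} \left(-15\right) = -5$)
$d = 30$ ($d = -16 + 46 = 30$)
$n = -63$ ($n = \left(-93 + 3\right) + 27 = -90 + 27 = -63$)
$a{\left(A,S \right)} = 11$ ($a{\left(A,S \right)} = -19 + 30 = 11$)
$- \frac{73567}{a{\left(n,X{\left(18,2 \right)} \right)}} = - \frac{73567}{11}$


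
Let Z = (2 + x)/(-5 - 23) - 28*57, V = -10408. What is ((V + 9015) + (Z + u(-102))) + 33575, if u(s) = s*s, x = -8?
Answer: 573863/14 ≈ 40990.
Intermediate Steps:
u(s) = s**2
Z = -22341/14 (Z = (2 - 8)/(-5 - 23) - 28*57 = -6/(-28) - 1596 = -6*(-1/28) - 1596 = 3/14 - 1596 = -22341/14 ≈ -1595.8)
((V + 9015) + (Z + u(-102))) + 33575 = ((-10408 + 9015) + (-22341/14 + (-102)**2)) + 33575 = (-1393 + (-22341/14 + 10404)) + 33575 = (-1393 + 123315/14) + 33575 = 103813/14 + 33575 = 573863/14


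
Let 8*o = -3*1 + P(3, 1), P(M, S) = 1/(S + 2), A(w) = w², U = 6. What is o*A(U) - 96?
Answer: -108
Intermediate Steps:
P(M, S) = 1/(2 + S)
o = -⅓ (o = (-3*1 + 1/(2 + 1))/8 = (-3 + 1/3)/8 = (-3 + ⅓)/8 = (⅛)*(-8/3) = -⅓ ≈ -0.33333)
o*A(U) - 96 = -⅓*6² - 96 = -⅓*36 - 96 = -12 - 96 = -108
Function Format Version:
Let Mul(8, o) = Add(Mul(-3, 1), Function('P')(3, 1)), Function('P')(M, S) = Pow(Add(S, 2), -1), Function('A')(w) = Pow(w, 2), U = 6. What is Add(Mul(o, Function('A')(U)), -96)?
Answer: -108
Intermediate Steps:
Function('P')(M, S) = Pow(Add(2, S), -1)
o = Rational(-1, 3) (o = Mul(Rational(1, 8), Add(Mul(-3, 1), Pow(Add(2, 1), -1))) = Mul(Rational(1, 8), Add(-3, Pow(3, -1))) = Mul(Rational(1, 8), Add(-3, Rational(1, 3))) = Mul(Rational(1, 8), Rational(-8, 3)) = Rational(-1, 3) ≈ -0.33333)
Add(Mul(o, Function('A')(U)), -96) = Add(Mul(Rational(-1, 3), Pow(6, 2)), -96) = Add(Mul(Rational(-1, 3), 36), -96) = Add(-12, -96) = -108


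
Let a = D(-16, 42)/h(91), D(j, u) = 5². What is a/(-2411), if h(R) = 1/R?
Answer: -2275/2411 ≈ -0.94359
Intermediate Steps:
D(j, u) = 25
a = 2275 (a = 25/(1/91) = 25*91 = 2275)
a/(-2411) = 2275/(-2411) = 2275*(-1/2411) = -2275/2411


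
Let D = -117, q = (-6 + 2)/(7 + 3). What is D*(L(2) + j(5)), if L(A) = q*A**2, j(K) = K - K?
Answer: 936/5 ≈ 187.20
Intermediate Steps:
j(K) = 0
q = -2/5 (q = -4/10 = -4*1/10 = -2/5 ≈ -0.40000)
L(A) = -2*A**2/5
D*(L(2) + j(5)) = -117*(-2/5*2**2 + 0) = -117*(-2/5*4 + 0) = -117*(-8/5 + 0) = -117*(-8/5) = 936/5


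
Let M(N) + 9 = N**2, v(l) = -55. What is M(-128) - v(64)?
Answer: 16430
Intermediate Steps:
M(N) = -9 + N**2
M(-128) - v(64) = (-9 + (-128)**2) - 1*(-55) = (-9 + 16384) + 55 = 16375 + 55 = 16430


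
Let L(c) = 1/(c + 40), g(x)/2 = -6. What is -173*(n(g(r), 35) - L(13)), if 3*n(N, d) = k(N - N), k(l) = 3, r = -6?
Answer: -8996/53 ≈ -169.74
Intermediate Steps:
g(x) = -12 (g(x) = 2*(-6) = -12)
n(N, d) = 1 (n(N, d) = (⅓)*3 = 1)
L(c) = 1/(40 + c)
-173*(n(g(r), 35) - L(13)) = -173*(1 - 1/(40 + 13)) = -173*(1 - 1/53) = -173*52/53 = -8996/53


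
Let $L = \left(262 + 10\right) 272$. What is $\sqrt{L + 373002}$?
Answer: $\sqrt{446986} \approx 668.57$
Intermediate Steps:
$L = 73984$ ($L = 272 \cdot 272 = 73984$)
$\sqrt{L + 373002} = \sqrt{73984 + 373002} = \sqrt{446986}$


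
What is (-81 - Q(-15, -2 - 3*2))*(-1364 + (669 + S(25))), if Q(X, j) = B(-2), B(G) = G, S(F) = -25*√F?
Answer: 64780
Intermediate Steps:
Q(X, j) = -2
(-81 - Q(-15, -2 - 3*2))*(-1364 + (669 + S(25))) = (-81 - 1*(-2))*(-1364 + (669 - 25*√25)) = (-81 + 2)*(-1364 + (669 - 25*5)) = -79*(-1364 + (669 - 125)) = -79*(-1364 + 544) = -79*(-820) = 64780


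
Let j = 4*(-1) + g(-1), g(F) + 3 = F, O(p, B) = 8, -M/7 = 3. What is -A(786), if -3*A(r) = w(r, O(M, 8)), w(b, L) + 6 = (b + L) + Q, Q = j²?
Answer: 284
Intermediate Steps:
M = -21 (M = -7*3 = -21)
g(F) = -3 + F
j = -8 (j = 4*(-1) + (-3 - 1) = -4 - 4 = -8)
Q = 64 (Q = (-8)² = 64)
w(b, L) = 58 + L + b (w(b, L) = -6 + ((b + L) + 64) = -6 + ((L + b) + 64) = -6 + (64 + L + b) = 58 + L + b)
A(r) = -22 - r/3 (A(r) = -(58 + 8 + r)/3 = -(66 + r)/3 = -22 - r/3)
-A(786) = -(-22 - ⅓*786) = -(-22 - 262) = -1*(-284) = 284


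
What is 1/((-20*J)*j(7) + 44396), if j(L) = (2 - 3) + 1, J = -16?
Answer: 1/44396 ≈ 2.2525e-5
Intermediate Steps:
j(L) = 0 (j(L) = -1 + 1 = 0)
1/((-20*J)*j(7) + 44396) = 1/(-20*(-16)*0 + 44396) = 1/(320*0 + 44396) = 1/(0 + 44396) = 1/44396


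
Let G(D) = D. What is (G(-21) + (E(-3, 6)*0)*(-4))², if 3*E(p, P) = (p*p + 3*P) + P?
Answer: 441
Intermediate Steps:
E(p, P) = p²/3 + 4*P/3 (E(p, P) = ((p*p + 3*P) + P)/3 = ((p² + 3*P) + P)/3 = (p² + 4*P)/3 = p²/3 + 4*P/3)
(G(-21) + (E(-3, 6)*0)*(-4))² = (-21 + (((⅓)*(-3)² + (4/3)*6)*0)*(-4))² = (-21 + (((⅓)*9 + 8)*0)*(-4))² = (-21 + ((3 + 8)*0)*(-4))² = (-21 + (11*0)*(-4))² = (-21 + 0*(-4))² = (-21 + 0)² = (-21)² = 441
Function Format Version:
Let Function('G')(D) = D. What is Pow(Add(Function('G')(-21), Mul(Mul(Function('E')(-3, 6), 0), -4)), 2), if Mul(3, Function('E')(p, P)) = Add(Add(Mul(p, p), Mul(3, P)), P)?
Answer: 441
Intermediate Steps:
Function('E')(p, P) = Add(Mul(Rational(1, 3), Pow(p, 2)), Mul(Rational(4, 3), P)) (Function('E')(p, P) = Mul(Rational(1, 3), Add(Add(Mul(p, p), Mul(3, P)), P)) = Mul(Rational(1, 3), Add(Add(Pow(p, 2), Mul(3, P)), P)) = Mul(Rational(1, 3), Add(Pow(p, 2), Mul(4, P))) = Add(Mul(Rational(1, 3), Pow(p, 2)), Mul(Rational(4, 3), P)))
Pow(Add(Function('G')(-21), Mul(Mul(Function('E')(-3, 6), 0), -4)), 2) = Pow(Add(-21, Mul(Mul(Add(Mul(Rational(1, 3), Pow(-3, 2)), Mul(Rational(4, 3), 6)), 0), -4)), 2) = Pow(Add(-21, Mul(Mul(Add(Mul(Rational(1, 3), 9), 8), 0), -4)), 2) = Pow(Add(-21, Mul(Mul(Add(3, 8), 0), -4)), 2) = Pow(Add(-21, Mul(Mul(11, 0), -4)), 2) = Pow(Add(-21, Mul(0, -4)), 2) = Pow(Add(-21, 0), 2) = Pow(-21, 2) = 441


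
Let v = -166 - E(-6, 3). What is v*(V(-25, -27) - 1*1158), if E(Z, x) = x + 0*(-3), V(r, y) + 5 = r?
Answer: 200772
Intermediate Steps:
V(r, y) = -5 + r
E(Z, x) = x (E(Z, x) = x + 0 = x)
v = -169 (v = -166 - 1*3 = -166 - 3 = -169)
v*(V(-25, -27) - 1*1158) = -169*((-5 - 25) - 1*1158) = -169*(-30 - 1158) = -169*(-1188) = 200772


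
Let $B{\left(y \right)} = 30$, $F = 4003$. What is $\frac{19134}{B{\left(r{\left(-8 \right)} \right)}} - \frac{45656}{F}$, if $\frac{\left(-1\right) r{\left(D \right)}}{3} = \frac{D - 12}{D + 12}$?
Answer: $\frac{12537287}{20015} \approx 626.39$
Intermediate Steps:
$r{\left(D \right)} = - \frac{3 \left(-12 + D\right)}{12 + D}$ ($r{\left(D \right)} = - 3 \frac{D - 12}{D + 12} = - 3 \frac{-12 + D}{12 + D} = - \frac{3 \left(-12 + D\right)}{12 + D}$)
$\frac{19134}{B{\left(r{\left(-8 \right)} \right)}} - \frac{45656}{F} = \frac{19134}{30} - \frac{45656}{4003} = 19134 \cdot \frac{1}{30} - \frac{45656}{4003} = \frac{3189}{5} - \frac{45656}{4003} = \frac{12537287}{20015}$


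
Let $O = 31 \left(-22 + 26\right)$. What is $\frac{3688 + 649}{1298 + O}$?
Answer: $\frac{4337}{1422} \approx 3.0499$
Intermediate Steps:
$O = 124$ ($O = 31 \cdot 4 = 124$)
$\frac{3688 + 649}{1298 + O} = \frac{3688 + 649}{1298 + 124} = \frac{4337}{1422}$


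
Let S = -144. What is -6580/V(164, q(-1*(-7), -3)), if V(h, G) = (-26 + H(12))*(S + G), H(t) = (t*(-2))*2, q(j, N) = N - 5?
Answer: -1645/2812 ≈ -0.58499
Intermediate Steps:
q(j, N) = -5 + N
H(t) = -4*t (H(t) = -2*t*2 = -4*t)
V(h, G) = 10656 - 74*G (V(h, G) = (-26 - 4*12)*(-144 + G) = (-26 - 48)*(-144 + G) = -74*(-144 + G) = 10656 - 74*G)
-6580/V(164, q(-1*(-7), -3)) = -6580/(10656 - 74*(-5 - 3)) = -6580/(10656 - 74*(-8)) = -6580/(10656 + 592) = -6580/11248 = -6580*1/11248 = -1645/2812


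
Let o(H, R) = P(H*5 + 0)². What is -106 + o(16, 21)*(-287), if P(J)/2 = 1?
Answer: -1254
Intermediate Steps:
P(J) = 2 (P(J) = 2*1 = 2)
o(H, R) = 4 (o(H, R) = 2² = 4)
-106 + o(16, 21)*(-287) = -106 + 4*(-287) = -106 - 1148 = -1254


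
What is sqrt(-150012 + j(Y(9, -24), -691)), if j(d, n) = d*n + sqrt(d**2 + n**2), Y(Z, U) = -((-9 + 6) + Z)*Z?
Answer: sqrt(-112698 + sqrt(480397)) ≈ 334.67*I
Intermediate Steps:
Y(Z, U) = -Z*(-3 + Z) (Y(Z, U) = -(-3 + Z)*Z = -Z*(-3 + Z))
j(d, n) = sqrt(d**2 + n**2) + d*n
sqrt(-150012 + j(Y(9, -24), -691)) = sqrt(-150012 + (sqrt((9*(3 - 1*9))**2 + (-691)**2) + (9*(3 - 1*9))*(-691))) = sqrt(-150012 + (sqrt((9*(3 - 9))**2 + 477481) + (9*(3 - 9))*(-691))) = sqrt(-150012 + (sqrt((9*(-6))**2 + 477481) + (9*(-6))*(-691))) = sqrt(-150012 + (sqrt((-54)**2 + 477481) - 54*(-691))) = sqrt(-150012 + (sqrt(2916 + 477481) + 37314)) = sqrt(-150012 + (sqrt(480397) + 37314)) = sqrt(-150012 + (37314 + sqrt(480397))) = sqrt(-112698 + sqrt(480397))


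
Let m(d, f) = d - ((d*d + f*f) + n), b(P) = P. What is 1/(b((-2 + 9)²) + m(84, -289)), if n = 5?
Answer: -1/90449 ≈ -1.1056e-5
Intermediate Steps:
m(d, f) = -5 + d - d² - f² (m(d, f) = d - ((d*d + f*f) + 5) = d - ((d² + f²) + 5) = d - (5 + d² + f²) = d + (-5 - d² - f²) = -5 + d - d² - f²)
1/(b((-2 + 9)²) + m(84, -289)) = 1/((-2 + 9)² + (-5 + 84 - 1*84² - 1*(-289)²)) = 1/(7² + (-5 + 84 - 1*7056 - 1*83521)) = 1/(49 + (-5 + 84 - 7056 - 83521)) = 1/(49 - 90498) = 1/(-90449) = -1/90449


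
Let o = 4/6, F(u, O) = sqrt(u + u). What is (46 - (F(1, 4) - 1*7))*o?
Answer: 106/3 - 2*sqrt(2)/3 ≈ 34.391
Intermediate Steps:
F(u, O) = sqrt(2)*sqrt(u) (F(u, O) = sqrt(2*u) = sqrt(2)*sqrt(u))
o = 2/3 (o = 4*(1/6) = 2/3 ≈ 0.66667)
(46 - (F(1, 4) - 1*7))*o = (46 - (sqrt(2)*sqrt(1) - 1*7))*(2/3) = (46 - (sqrt(2)*1 - 7))*(2/3) = (46 - (sqrt(2) - 7))*(2/3) = (46 - (-7 + sqrt(2)))*(2/3) = (46 + (7 - sqrt(2)))*(2/3) = (53 - sqrt(2))*(2/3) = 106/3 - 2*sqrt(2)/3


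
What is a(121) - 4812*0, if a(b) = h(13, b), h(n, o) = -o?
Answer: -121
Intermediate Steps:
a(b) = -b
a(121) - 4812*0 = -1*121 - 4812*0 = -121 + 0 = -121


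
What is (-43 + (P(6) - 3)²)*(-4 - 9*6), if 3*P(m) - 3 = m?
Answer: 2494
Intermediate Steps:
P(m) = 1 + m/3
(-43 + (P(6) - 3)²)*(-4 - 9*6) = (-43 + ((1 + (⅓)*6) - 3)²)*(-4 - 9*6) = (-43 + ((1 + 2) - 3)²)*(-4 - 54) = (-43 + (3 - 3)²)*(-58) = (-43 + 0²)*(-58) = (-43 + 0)*(-58) = -43*(-58) = 2494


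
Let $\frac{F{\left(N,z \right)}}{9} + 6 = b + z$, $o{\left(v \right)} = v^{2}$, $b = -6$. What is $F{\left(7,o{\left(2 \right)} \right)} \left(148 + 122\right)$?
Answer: $-19440$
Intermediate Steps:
$F{\left(N,z \right)} = -108 + 9 z$ ($F{\left(N,z \right)} = -54 + 9 \left(-6 + z\right) = -54 + \left(-54 + 9 z\right) = -108 + 9 z$)
$F{\left(7,o{\left(2 \right)} \right)} \left(148 + 122\right) = \left(-108 + 9 \cdot 2^{2}\right) \left(148 + 122\right) = \left(-108 + 9 \cdot 4\right) 270 = \left(-108 + 36\right) 270 = \left(-72\right) 270 = -19440$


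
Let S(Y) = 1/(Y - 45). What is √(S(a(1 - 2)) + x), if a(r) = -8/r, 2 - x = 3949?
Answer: 2*I*√1350870/37 ≈ 62.825*I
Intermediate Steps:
x = -3947 (x = 2 - 1*3949 = 2 - 3949 = -3947)
S(Y) = 1/(-45 + Y)
√(S(a(1 - 2)) + x) = √(1/(-45 - 8/(1 - 2)) - 3947) = √(1/(-45 - 8/(-1)) - 3947) = √(1/(-45 - 8*(-1)) - 3947) = √(1/(-45 + 8) - 3947) = √(1/(-37) - 3947) = √(-1/37 - 3947) = √(-146040/37) = 2*I*√1350870/37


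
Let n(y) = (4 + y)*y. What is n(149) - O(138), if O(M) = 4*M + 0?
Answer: 22245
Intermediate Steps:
O(M) = 4*M
n(y) = y*(4 + y)
n(149) - O(138) = 149*(4 + 149) - 4*138 = 149*153 - 1*552 = 22797 - 552 = 22245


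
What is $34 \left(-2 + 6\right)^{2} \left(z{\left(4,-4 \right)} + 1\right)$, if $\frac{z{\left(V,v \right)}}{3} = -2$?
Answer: $-2720$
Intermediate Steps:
$z{\left(V,v \right)} = -6$ ($z{\left(V,v \right)} = 3 \left(-2\right) = -6$)
$34 \left(-2 + 6\right)^{2} \left(z{\left(4,-4 \right)} + 1\right) = 34 \left(-2 + 6\right)^{2} \left(-6 + 1\right) = 34 \cdot 4^{2} \left(-5\right) = 34 \cdot 16 \left(-5\right) = 34 \left(-80\right) = -2720$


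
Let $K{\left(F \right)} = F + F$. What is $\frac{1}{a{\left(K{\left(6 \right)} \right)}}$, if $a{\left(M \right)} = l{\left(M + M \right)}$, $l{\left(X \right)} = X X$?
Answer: $\frac{1}{576} \approx 0.0017361$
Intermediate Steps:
$K{\left(F \right)} = 2 F$
$l{\left(X \right)} = X^{2}$
$a{\left(M \right)} = 4 M^{2}$ ($a{\left(M \right)} = \left(M + M\right)^{2} = \left(2 M\right)^{2} = 4 M^{2}$)
$\frac{1}{a{\left(K{\left(6 \right)} \right)}} = \frac{1}{4 \left(2 \cdot 6\right)^{2}} = \frac{1}{4 \cdot 12^{2}} = \frac{1}{4 \cdot 144} = \frac{1}{576}$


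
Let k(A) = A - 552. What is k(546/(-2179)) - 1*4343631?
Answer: -9465975303/2179 ≈ -4.3442e+6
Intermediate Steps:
k(A) = -552 + A
k(546/(-2179)) - 1*4343631 = (-552 + 546/(-2179)) - 1*4343631 = (-552 + 546*(-1/2179)) - 4343631 = (-552 - 546/2179) - 4343631 = -1203354/2179 - 4343631 = -9465975303/2179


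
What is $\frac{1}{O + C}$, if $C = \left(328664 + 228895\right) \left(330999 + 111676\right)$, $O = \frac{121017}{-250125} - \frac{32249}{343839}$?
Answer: $\frac{988537125}{243988192972792319701} \approx 4.0516 \cdot 10^{-12}$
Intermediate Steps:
$O = - \frac{570995924}{988537125}$ ($O = 121017 \left(- \frac{1}{250125}\right) - \frac{32249}{343839} = - \frac{1391}{2875} - \frac{32249}{343839} = - \frac{570995924}{988537125} \approx -0.57762$)
$C = 246817430325$ ($C = 557559 \cdot 442675 = 246817430325$)
$\frac{1}{O + C} = \frac{1}{- \frac{570995924}{988537125} + 246817430325} = \frac{1}{\frac{243988192972792319701}{988537125}} = \frac{988537125}{243988192972792319701}$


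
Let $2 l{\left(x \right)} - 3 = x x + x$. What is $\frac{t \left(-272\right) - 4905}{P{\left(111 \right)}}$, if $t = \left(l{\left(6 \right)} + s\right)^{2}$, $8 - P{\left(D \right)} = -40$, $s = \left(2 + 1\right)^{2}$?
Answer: $- \frac{91599}{16} \approx -5724.9$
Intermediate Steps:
$s = 9$ ($s = 3^{2} = 9$)
$P{\left(D \right)} = 48$ ($P{\left(D \right)} = 8 - -40 = 8 + 40 = 48$)
$l{\left(x \right)} = \frac{3}{2} + \frac{x}{2} + \frac{x^{2}}{2}$ ($l{\left(x \right)} = \frac{3}{2} + \frac{x x + x}{2} = \frac{3}{2} + \frac{x^{2} + x}{2} = \frac{3}{2} + \frac{x + x^{2}}{2} = \frac{3}{2} + \left(\frac{x}{2} + \frac{x^{2}}{2}\right) = \frac{3}{2} + \frac{x}{2} + \frac{x^{2}}{2}$)
$t = \frac{3969}{4}$ ($t = \left(\left(\frac{3}{2} + \frac{1}{2} \cdot 6 + \frac{6^{2}}{2}\right) + 9\right)^{2} = \left(\left(\frac{3}{2} + 3 + \frac{1}{2} \cdot 36\right) + 9\right)^{2} = \left(\left(\frac{3}{2} + 3 + 18\right) + 9\right)^{2} = \left(\frac{45}{2} + 9\right)^{2} = \left(\frac{63}{2}\right)^{2} = \frac{3969}{4} \approx 992.25$)
$\frac{t \left(-272\right) - 4905}{P{\left(111 \right)}} = \frac{\frac{3969}{4} \left(-272\right) - 4905}{48} = \left(-269892 - 4905\right) \frac{1}{48} = \left(-274797\right) \frac{1}{48} = - \frac{91599}{16}$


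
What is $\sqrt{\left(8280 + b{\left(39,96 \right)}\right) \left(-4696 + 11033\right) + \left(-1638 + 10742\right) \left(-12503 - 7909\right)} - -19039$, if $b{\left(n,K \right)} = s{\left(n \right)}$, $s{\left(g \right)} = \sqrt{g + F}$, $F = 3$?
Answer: $19039 + \sqrt{-133360488 + 6337 \sqrt{42}} \approx 19039.0 + 11546.0 i$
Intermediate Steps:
$s{\left(g \right)} = \sqrt{3 + g}$ ($s{\left(g \right)} = \sqrt{g + 3} = \sqrt{3 + g}$)
$b{\left(n,K \right)} = \sqrt{3 + n}$
$\sqrt{\left(8280 + b{\left(39,96 \right)}\right) \left(-4696 + 11033\right) + \left(-1638 + 10742\right) \left(-12503 - 7909\right)} - -19039 = \sqrt{\left(8280 + \sqrt{3 + 39}\right) \left(-4696 + 11033\right) + \left(-1638 + 10742\right) \left(-12503 - 7909\right)} - -19039 = \sqrt{\left(8280 + \sqrt{42}\right) 6337 + 9104 \left(-20412\right)} + 19039 = \sqrt{\left(52470360 + 6337 \sqrt{42}\right) - 185830848} + 19039 = \sqrt{-133360488 + 6337 \sqrt{42}} + 19039 = 19039 + \sqrt{-133360488 + 6337 \sqrt{42}}$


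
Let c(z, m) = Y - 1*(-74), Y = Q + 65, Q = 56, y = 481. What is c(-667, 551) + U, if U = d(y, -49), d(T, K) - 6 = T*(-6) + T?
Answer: -2204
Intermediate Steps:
d(T, K) = 6 - 5*T (d(T, K) = 6 + (T*(-6) + T) = 6 + (-6*T + T) = 6 - 5*T)
Y = 121 (Y = 56 + 65 = 121)
U = -2399 (U = 6 - 5*481 = 6 - 2405 = -2399)
c(z, m) = 195 (c(z, m) = 121 - 1*(-74) = 121 + 74 = 195)
c(-667, 551) + U = 195 - 2399 = -2204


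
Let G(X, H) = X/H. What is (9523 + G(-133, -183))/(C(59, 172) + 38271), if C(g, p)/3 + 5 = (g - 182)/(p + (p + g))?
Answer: 702365326/2821274217 ≈ 0.24895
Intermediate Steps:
C(g, p) = -15 + 3*(-182 + g)/(g + 2*p) (C(g, p) = -15 + 3*((g - 182)/(p + (p + g))) = -15 + 3*((-182 + g)/(p + (g + p))) = -15 + 3*((-182 + g)/(g + 2*p)) = -15 + 3*(-182 + g)/(g + 2*p))
(9523 + G(-133, -183))/(C(59, 172) + 38271) = (9523 - 133/(-183))/(6*(-91 - 5*172 - 2*59)/(59 + 2*172) + 38271) = (9523 - 133*(-1/183))/(6*(-91 - 860 - 118)/(59 + 344) + 38271) = (9523 + 133/183)/(6*(-1069)/403 + 38271) = 1742842/(183*(6*(1/403)*(-1069) + 38271)) = 1742842/(183*(-6414/403 + 38271)) = 1742842/(183*(15416799/403)) = (1742842/183)*(403/15416799) = 702365326/2821274217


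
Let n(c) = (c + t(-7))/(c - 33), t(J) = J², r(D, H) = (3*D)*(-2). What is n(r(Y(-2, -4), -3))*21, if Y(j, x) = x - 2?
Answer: 595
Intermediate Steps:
Y(j, x) = -2 + x
r(D, H) = -6*D
n(c) = (49 + c)/(-33 + c) (n(c) = (c + (-7)²)/(c - 33) = (c + 49)/(-33 + c) = (49 + c)/(-33 + c))
n(r(Y(-2, -4), -3))*21 = ((49 - 6*(-2 - 4))/(-33 - 6*(-2 - 4)))*21 = ((49 - 6*(-6))/(-33 - 6*(-6)))*21 = ((49 + 36)/(-33 + 36))*21 = (85/3)*21 = 595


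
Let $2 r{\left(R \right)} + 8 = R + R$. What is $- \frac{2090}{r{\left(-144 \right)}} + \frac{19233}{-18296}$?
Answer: $\frac{8848039}{676952} \approx 13.07$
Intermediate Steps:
$r{\left(R \right)} = -4 + R$ ($r{\left(R \right)} = -4 + \frac{R + R}{2} = -4 + \frac{2 R}{2} = -4 + R$)
$- \frac{2090}{r{\left(-144 \right)}} + \frac{19233}{-18296} = - \frac{2090}{-4 - 144} + \frac{19233}{-18296} = - \frac{2090}{-148} + 19233 \left(- \frac{1}{18296}\right) = \left(-2090\right) \left(- \frac{1}{148}\right) - \frac{19233}{18296} = \frac{1045}{74} - \frac{19233}{18296} = \frac{8848039}{676952}$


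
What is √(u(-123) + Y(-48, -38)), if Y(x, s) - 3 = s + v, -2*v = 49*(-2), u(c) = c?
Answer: I*√109 ≈ 10.44*I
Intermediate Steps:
v = 49 (v = -49*(-2)/2 = -½*(-98) = 49)
Y(x, s) = 52 + s (Y(x, s) = 3 + (s + 49) = 3 + (49 + s) = 52 + s)
√(u(-123) + Y(-48, -38)) = √(-123 + (52 - 38)) = √(-123 + 14) = √(-109) = I*√109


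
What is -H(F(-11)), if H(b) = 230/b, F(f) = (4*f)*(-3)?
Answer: -115/66 ≈ -1.7424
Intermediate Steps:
F(f) = -12*f
-H(F(-11)) = -230/((-12*(-11))) = -230/132 = -1*115/66 = -115/66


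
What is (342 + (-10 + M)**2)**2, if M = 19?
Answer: 178929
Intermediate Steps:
(342 + (-10 + M)**2)**2 = (342 + (-10 + 19)**2)**2 = (342 + 9**2)**2 = (342 + 81)**2 = 423**2 = 178929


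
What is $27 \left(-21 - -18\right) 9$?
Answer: $-729$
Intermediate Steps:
$27 \left(-21 - -18\right) 9 = 27 \left(-21 + 18\right) 9 = 27 \left(-3\right) 9 = \left(-81\right) 9 = -729$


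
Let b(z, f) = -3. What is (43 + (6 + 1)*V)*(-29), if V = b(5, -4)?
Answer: -638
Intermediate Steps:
V = -3
(43 + (6 + 1)*V)*(-29) = (43 + (6 + 1)*(-3))*(-29) = (43 + 7*(-3))*(-29) = (43 - 21)*(-29) = 22*(-29) = -638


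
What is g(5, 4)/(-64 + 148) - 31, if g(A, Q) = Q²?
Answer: -647/21 ≈ -30.810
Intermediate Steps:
g(5, 4)/(-64 + 148) - 31 = 4²/(-64 + 148) - 31 = 16/84 - 31 = (1/84)*16 - 31 = 4/21 - 31 = -647/21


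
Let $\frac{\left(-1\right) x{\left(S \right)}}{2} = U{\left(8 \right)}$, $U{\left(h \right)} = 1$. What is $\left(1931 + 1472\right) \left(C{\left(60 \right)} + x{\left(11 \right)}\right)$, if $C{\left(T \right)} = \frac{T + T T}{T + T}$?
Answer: $\frac{193971}{2} \approx 96986.0$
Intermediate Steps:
$x{\left(S \right)} = -2$ ($x{\left(S \right)} = \left(-2\right) 1 = -2$)
$C{\left(T \right)} = \frac{T + T^{2}}{2 T}$
$\left(1931 + 1472\right) \left(C{\left(60 \right)} + x{\left(11 \right)}\right) = \left(1931 + 1472\right) \left(\left(\frac{1}{2} + \frac{1}{2} \cdot 60\right) - 2\right) = 3403 \left(\left(\frac{1}{2} + 30\right) - 2\right) = 3403 \left(\frac{61}{2} - 2\right) = 3403 \cdot \frac{57}{2} = \frac{193971}{2}$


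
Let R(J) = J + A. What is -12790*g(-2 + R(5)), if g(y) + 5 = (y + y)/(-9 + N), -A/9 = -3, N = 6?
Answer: 319750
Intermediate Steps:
A = 27 (A = -9*(-3) = 27)
R(J) = 27 + J (R(J) = J + 27 = 27 + J)
g(y) = -5 - 2*y/3 (g(y) = -5 + (y + y)/(-9 + 6) = -5 + (2*y)/(-3) = -5 + (2*y)*(-⅓) = -5 - 2*y/3)
-12790*g(-2 + R(5)) = -12790*(-5 - 2*(-2 + (27 + 5))/3) = -12790*(-5 - 2*(-2 + 32)/3) = -12790*(-5 - ⅔*30) = -12790*(-5 - 20) = -12790*(-25) = 319750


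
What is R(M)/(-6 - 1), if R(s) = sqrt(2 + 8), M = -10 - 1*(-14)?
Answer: -sqrt(10)/7 ≈ -0.45175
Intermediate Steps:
M = 4 (M = -10 + 14 = 4)
R(s) = sqrt(10)
R(M)/(-6 - 1) = sqrt(10)/(-6 - 1) = sqrt(10)/(-7) = sqrt(10)*(-1/7) = -sqrt(10)/7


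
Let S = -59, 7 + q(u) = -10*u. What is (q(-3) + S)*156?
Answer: -5616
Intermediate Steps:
q(u) = -7 - 10*u
(q(-3) + S)*156 = ((-7 - 10*(-3)) - 59)*156 = ((-7 + 30) - 59)*156 = (23 - 59)*156 = -36*156 = -5616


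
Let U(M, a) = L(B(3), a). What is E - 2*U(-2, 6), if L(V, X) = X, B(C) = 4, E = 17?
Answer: 5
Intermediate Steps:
U(M, a) = a
E - 2*U(-2, 6) = 17 - 2*6 = 17 - 12 = 5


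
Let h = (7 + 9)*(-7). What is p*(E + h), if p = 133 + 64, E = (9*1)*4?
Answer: -14972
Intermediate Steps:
h = -112 (h = 16*(-7) = -112)
E = 36 (E = 9*4 = 36)
p = 197
p*(E + h) = 197*(36 - 112) = 197*(-76) = -14972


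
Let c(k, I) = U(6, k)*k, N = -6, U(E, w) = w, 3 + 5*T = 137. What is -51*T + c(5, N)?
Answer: -6709/5 ≈ -1341.8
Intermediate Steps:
T = 134/5 (T = -⅗ + (⅕)*137 = -⅗ + 137/5 = 134/5 ≈ 26.800)
c(k, I) = k² (c(k, I) = k*k = k²)
-51*T + c(5, N) = -51*134/5 + 5² = -6834/5 + 25 = -6709/5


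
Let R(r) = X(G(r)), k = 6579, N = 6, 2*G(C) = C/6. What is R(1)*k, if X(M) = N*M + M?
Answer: 15351/4 ≈ 3837.8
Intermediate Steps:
G(C) = C/12 (G(C) = (C/6)/2 = C/12)
X(M) = 7*M (X(M) = 6*M + M = 7*M)
R(r) = 7*r/12 (R(r) = 7*(r/12) = 7*r/12)
R(1)*k = ((7/12)*1)*6579 = (7/12)*6579 = 15351/4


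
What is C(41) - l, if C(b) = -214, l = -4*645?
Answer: 2366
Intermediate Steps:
l = -2580
C(41) - l = -214 - 1*(-2580) = -214 + 2580 = 2366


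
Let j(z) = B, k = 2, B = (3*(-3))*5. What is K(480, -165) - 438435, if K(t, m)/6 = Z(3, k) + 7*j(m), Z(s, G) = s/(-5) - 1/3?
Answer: -2201653/5 ≈ -4.4033e+5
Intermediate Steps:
B = -45 (B = -9*5 = -45)
j(z) = -45
Z(s, G) = -⅓ - s/5 (Z(s, G) = s*(-⅕) - 1*⅓ = -s/5 - ⅓ = -⅓ - s/5)
K(t, m) = -9478/5 (K(t, m) = 6*((-⅓ - ⅕*3) + 7*(-45)) = 6*((-⅓ - ⅗) - 315) = 6*(-14/15 - 315) = 6*(-4739/15) = -9478/5)
K(480, -165) - 438435 = -9478/5 - 438435 = -2201653/5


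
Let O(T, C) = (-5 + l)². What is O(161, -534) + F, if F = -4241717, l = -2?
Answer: -4241668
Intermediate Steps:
O(T, C) = 49 (O(T, C) = (-5 - 2)² = (-7)² = 49)
O(161, -534) + F = 49 - 4241717 = -4241668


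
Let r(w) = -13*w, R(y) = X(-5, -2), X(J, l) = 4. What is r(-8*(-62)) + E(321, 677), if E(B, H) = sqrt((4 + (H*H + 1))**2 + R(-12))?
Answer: -6448 + 2*sqrt(52517513890) ≈ 4.5189e+5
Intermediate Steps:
R(y) = 4
E(B, H) = sqrt(4 + (5 + H**2)**2) (E(B, H) = sqrt((4 + (H*H + 1))**2 + 4) = sqrt((4 + (H**2 + 1))**2 + 4) = sqrt((4 + (1 + H**2))**2 + 4) = sqrt((5 + H**2)**2 + 4) = sqrt(4 + (5 + H**2)**2))
r(-8*(-62)) + E(321, 677) = -(-104)*(-62) + sqrt(4 + (5 + 677**2)**2) = -13*496 + sqrt(4 + (5 + 458329)**2) = -6448 + sqrt(4 + 458334**2) = -6448 + sqrt(4 + 210070055556) = -6448 + sqrt(210070055560) = -6448 + 2*sqrt(52517513890)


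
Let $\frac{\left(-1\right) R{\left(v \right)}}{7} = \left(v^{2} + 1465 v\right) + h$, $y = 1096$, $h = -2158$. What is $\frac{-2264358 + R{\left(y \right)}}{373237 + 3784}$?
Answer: $- \frac{21897244}{377021} \approx -58.08$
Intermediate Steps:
$R{\left(v \right)} = 15106 - 10255 v - 7 v^{2}$ ($R{\left(v \right)} = - 7 \left(\left(v^{2} + 1465 v\right) - 2158\right) = - 7 \left(-2158 + v^{2} + 1465 v\right) = 15106 - 10255 v - 7 v^{2}$)
$\frac{-2264358 + R{\left(y \right)}}{373237 + 3784} = \frac{-2264358 - \left(11224374 + 8408512\right)}{373237 + 3784} = \frac{-2264358 - 19632886}{377021} = \left(-2264358 - 19632886\right) \frac{1}{377021} = \left(-21897244\right) \frac{1}{377021} = - \frac{21897244}{377021}$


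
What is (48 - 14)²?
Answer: 1156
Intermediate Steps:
(48 - 14)² = 34² = 1156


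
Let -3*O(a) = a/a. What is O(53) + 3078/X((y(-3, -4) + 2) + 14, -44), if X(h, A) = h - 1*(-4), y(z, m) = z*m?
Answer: 4601/48 ≈ 95.854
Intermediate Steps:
y(z, m) = m*z
X(h, A) = 4 + h (X(h, A) = h + 4 = 4 + h)
O(a) = -1/3 (O(a) = -a/(3*a) = -1/3*1 = -1/3)
O(53) + 3078/X((y(-3, -4) + 2) + 14, -44) = -1/3 + 3078/(4 + ((-4*(-3) + 2) + 14)) = -1/3 + 3078/(4 + ((12 + 2) + 14)) = -1/3 + 3078/(4 + (14 + 14)) = -1/3 + 3078/(4 + 28) = -1/3 + 3078/32 = -1/3 + 3078*(1/32) = -1/3 + 1539/16 = 4601/48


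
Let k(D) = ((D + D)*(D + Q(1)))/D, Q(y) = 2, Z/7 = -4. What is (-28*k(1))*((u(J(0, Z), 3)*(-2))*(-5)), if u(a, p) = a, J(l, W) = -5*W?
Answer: -235200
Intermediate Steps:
Z = -28 (Z = 7*(-4) = -28)
k(D) = 4 + 2*D (k(D) = ((D + D)*(D + 2))/D = ((2*D)*(2 + D))/D = (2*D*(2 + D))/D = 4 + 2*D)
(-28*k(1))*((u(J(0, Z), 3)*(-2))*(-5)) = (-28*(4 + 2*1))*((-5*(-28)*(-2))*(-5)) = (-28*(4 + 2))*((140*(-2))*(-5)) = (-28*6)*(-280*(-5)) = -168*1400 = -235200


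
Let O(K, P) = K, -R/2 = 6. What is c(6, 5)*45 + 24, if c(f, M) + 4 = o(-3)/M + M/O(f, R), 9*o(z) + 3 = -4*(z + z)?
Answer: -195/2 ≈ -97.500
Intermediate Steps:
R = -12 (R = -2*6 = -12)
o(z) = -1/3 - 8*z/9 (o(z) = -1/3 + (-4*(z + z))/9 = -1/3 + (-8*z)/9 = -1/3 - 8*z/9)
c(f, M) = -4 + 7/(3*M) + M/f (c(f, M) = -4 + ((-1/3 - 8/9*(-3))/M + M/f) = -4 + ((-1/3 + 8/3)/M + M/f) = -4 + (7/(3*M) + M/f) = -4 + 7/(3*M) + M/f)
c(6, 5)*45 + 24 = (-4 + (7/3)/5 + 5/6)*45 + 24 = (-4 + (7/3)*(1/5) + 5*(1/6))*45 + 24 = (-4 + 7/15 + 5/6)*45 + 24 = -27/10*45 + 24 = -243/2 + 24 = -195/2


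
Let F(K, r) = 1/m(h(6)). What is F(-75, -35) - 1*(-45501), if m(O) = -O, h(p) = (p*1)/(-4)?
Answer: 136505/3 ≈ 45502.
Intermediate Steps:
h(p) = -p/4 (h(p) = p*(-¼) = -p/4)
F(K, r) = ⅔ (F(K, r) = 1/(-(-1)*6/4) = 1/(-1*(-3/2)) = 1/(3/2) = ⅔)
F(-75, -35) - 1*(-45501) = ⅔ - 1*(-45501) = ⅔ + 45501 = 136505/3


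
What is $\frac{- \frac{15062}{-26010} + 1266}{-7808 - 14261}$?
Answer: $- \frac{968933}{16882785} \approx -0.057392$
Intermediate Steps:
$\frac{- \frac{15062}{-26010} + 1266}{-7808 - 14261} = \frac{\left(-15062\right) \left(- \frac{1}{26010}\right) + 1266}{-22069} = \left(\frac{443}{765} + 1266\right) \left(- \frac{1}{22069}\right) = \frac{968933}{765} \left(- \frac{1}{22069}\right) = - \frac{968933}{16882785}$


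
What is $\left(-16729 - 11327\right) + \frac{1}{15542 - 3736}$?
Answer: $- \frac{331229135}{11806} \approx -28056.0$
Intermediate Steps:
$\left(-16729 - 11327\right) + \frac{1}{15542 - 3736} = -28056 + \frac{1}{11806} = - \frac{331229135}{11806}$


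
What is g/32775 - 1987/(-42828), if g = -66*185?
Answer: -30520397/93579180 ≈ -0.32615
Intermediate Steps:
g = -12210
g/32775 - 1987/(-42828) = -12210/32775 - 1987/(-42828) = -12210*1/32775 - 1987*(-1/42828) = -814/2185 + 1987/42828 = -30520397/93579180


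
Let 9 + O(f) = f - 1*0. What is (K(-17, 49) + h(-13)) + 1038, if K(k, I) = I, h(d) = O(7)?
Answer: 1085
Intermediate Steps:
O(f) = -9 + f (O(f) = -9 + (f - 1*0) = -9 + (f + 0) = -9 + f)
h(d) = -2 (h(d) = -9 + 7 = -2)
(K(-17, 49) + h(-13)) + 1038 = (49 - 2) + 1038 = 47 + 1038 = 1085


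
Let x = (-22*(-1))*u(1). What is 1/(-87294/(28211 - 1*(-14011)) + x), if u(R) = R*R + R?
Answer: 7037/295079 ≈ 0.023848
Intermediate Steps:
u(R) = R + R**2 (u(R) = R**2 + R = R + R**2)
x = 44 (x = (-22*(-1))*(1*(1 + 1)) = 22*(1*2) = 22*2 = 44)
1/(-87294/(28211 - 1*(-14011)) + x) = 1/(-87294/(28211 - 1*(-14011)) + 44) = 1/(-87294/(28211 + 14011) + 44) = 1/(-87294/42222 + 44) = 1/(-87294*1/42222 + 44) = 1/(-14549/7037 + 44) = 1/(295079/7037) = 7037/295079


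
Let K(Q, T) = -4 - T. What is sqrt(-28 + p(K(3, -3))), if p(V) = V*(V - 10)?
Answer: I*sqrt(17) ≈ 4.1231*I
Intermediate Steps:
p(V) = V*(-10 + V)
sqrt(-28 + p(K(3, -3))) = sqrt(-28 + (-4 - 1*(-3))*(-10 + (-4 - 1*(-3)))) = sqrt(-28 + (-4 + 3)*(-10 + (-4 + 3))) = sqrt(-28 - (-10 - 1)) = sqrt(-28 - 1*(-11)) = sqrt(-28 + 11) = sqrt(-17) = I*sqrt(17)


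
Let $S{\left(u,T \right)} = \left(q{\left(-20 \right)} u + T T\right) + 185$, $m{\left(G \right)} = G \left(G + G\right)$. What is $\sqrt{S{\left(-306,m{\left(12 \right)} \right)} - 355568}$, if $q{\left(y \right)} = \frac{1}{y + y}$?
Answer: $\frac{9 i \sqrt{336335}}{10} \approx 521.95 i$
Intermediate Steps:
$q{\left(y \right)} = \frac{1}{2 y}$
$m{\left(G \right)} = 2 G^{2}$ ($m{\left(G \right)} = G 2 G = 2 G^{2}$)
$S{\left(u,T \right)} = 185 + T^{2} - \frac{u}{40}$ ($S{\left(u,T \right)} = \left(\frac{1}{2 \left(-20\right)} u + T T\right) + 185 = \left(\frac{1}{2} \left(- \frac{1}{20}\right) u + T^{2}\right) + 185 = \left(- \frac{u}{40} + T^{2}\right) + 185 = \left(T^{2} - \frac{u}{40}\right) + 185 = 185 + T^{2} - \frac{u}{40}$)
$\sqrt{S{\left(-306,m{\left(12 \right)} \right)} - 355568} = \sqrt{\left(185 + \left(2 \cdot 12^{2}\right)^{2} - - \frac{153}{20}\right) - 355568} = \sqrt{\left(185 + \left(2 \cdot 144\right)^{2} + \frac{153}{20}\right) - 355568} = \sqrt{\left(185 + 288^{2} + \frac{153}{20}\right) - 355568} = \sqrt{\left(185 + 82944 + \frac{153}{20}\right) - 355568} = \sqrt{\frac{1662733}{20} - 355568} = \sqrt{- \frac{5448627}{20}} = \frac{9 i \sqrt{336335}}{10}$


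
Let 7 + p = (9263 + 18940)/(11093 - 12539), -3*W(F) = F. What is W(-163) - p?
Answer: 116891/1446 ≈ 80.838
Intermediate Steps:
W(F) = -F/3
p = -12775/482 (p = -7 + (9263 + 18940)/(11093 - 12539) = -7 + 28203/(-1446) = -7 + 28203*(-1/1446) = -7 - 9401/482 = -12775/482 ≈ -26.504)
W(-163) - p = -⅓*(-163) - 1*(-12775/482) = 163/3 + 12775/482 = 116891/1446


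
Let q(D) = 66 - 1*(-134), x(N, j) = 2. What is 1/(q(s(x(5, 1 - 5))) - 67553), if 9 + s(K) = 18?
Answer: -1/67353 ≈ -1.4847e-5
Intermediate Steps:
s(K) = 9 (s(K) = -9 + 18 = 9)
q(D) = 200 (q(D) = 66 + 134 = 200)
1/(q(s(x(5, 1 - 5))) - 67553) = 1/(200 - 67553) = 1/(-67353) = -1/67353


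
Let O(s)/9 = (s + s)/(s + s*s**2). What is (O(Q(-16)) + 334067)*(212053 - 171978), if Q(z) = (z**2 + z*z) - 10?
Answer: 674755233139295/50401 ≈ 1.3388e+10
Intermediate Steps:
Q(z) = -10 + 2*z**2 (Q(z) = (z**2 + z**2) - 10 = 2*z**2 - 10 = -10 + 2*z**2)
O(s) = 18*s/(s + s**3) (O(s) = 9*((s + s)/(s + s*s**2)) = 9*((2*s)/(s + s**3)) = 9*(2*s/(s + s**3)) = 18*s/(s + s**3))
(O(Q(-16)) + 334067)*(212053 - 171978) = (18/(1 + (-10 + 2*(-16)**2)**2) + 334067)*(212053 - 171978) = (18/(1 + (-10 + 2*256)**2) + 334067)*40075 = (18/(1 + (-10 + 512)**2) + 334067)*40075 = (18/(1 + 502**2) + 334067)*40075 = (18/(1 + 252004) + 334067)*40075 = (18/252005 + 334067)*40075 = (84186554353/252005)*40075 = 674755233139295/50401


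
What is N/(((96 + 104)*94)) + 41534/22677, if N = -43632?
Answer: -13037729/26645475 ≈ -0.48930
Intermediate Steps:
N/(((96 + 104)*94)) + 41534/22677 = -43632*1/(94*(96 + 104)) + 41534/22677 = -43632/(200*94) + 41534*(1/22677) = -43632/18800 + 41534/22677 = -43632*1/18800 + 41534/22677 = -2727/1175 + 41534/22677 = -13037729/26645475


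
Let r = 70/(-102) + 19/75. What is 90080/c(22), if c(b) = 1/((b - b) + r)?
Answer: -3314944/85 ≈ -38999.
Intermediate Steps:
r = -184/425 (r = 70*(-1/102) + 19*(1/75) = -35/51 + 19/75 = -184/425 ≈ -0.43294)
c(b) = -425/184 (c(b) = 1/((b - b) - 184/425) = 1/(0 - 184/425) = 1/(-184/425) = -425/184)
90080/c(22) = 90080/(-425/184) = 90080*(-184/425) = -3314944/85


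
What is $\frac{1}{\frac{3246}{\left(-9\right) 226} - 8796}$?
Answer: $- \frac{339}{2982385} \approx -0.00011367$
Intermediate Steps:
$\frac{1}{\frac{3246}{\left(-9\right) 226} - 8796} = \frac{1}{\frac{3246}{-2034} - 8796} = \frac{1}{3246 \left(- \frac{1}{2034}\right) - 8796} = \frac{1}{- \frac{541}{339} - 8796} = \frac{1}{- \frac{2982385}{339}} = - \frac{339}{2982385}$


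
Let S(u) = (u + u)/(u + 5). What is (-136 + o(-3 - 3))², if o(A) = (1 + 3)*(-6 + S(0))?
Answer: 25600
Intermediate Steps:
S(u) = 2*u/(5 + u) (S(u) = (2*u)/(5 + u) = 2*u/(5 + u))
o(A) = -24 (o(A) = (1 + 3)*(-6 + 2*0/(5 + 0)) = 4*(-6 + 2*0/5) = 4*(-6 + 2*0*(⅕)) = 4*(-6 + 0) = 4*(-6) = -24)
(-136 + o(-3 - 3))² = (-136 - 24)² = (-160)² = 25600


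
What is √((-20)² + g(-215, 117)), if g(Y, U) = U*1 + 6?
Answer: √523 ≈ 22.869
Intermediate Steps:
g(Y, U) = 6 + U (g(Y, U) = U + 6 = 6 + U)
√((-20)² + g(-215, 117)) = √((-20)² + (6 + 117)) = √(400 + 123) = √523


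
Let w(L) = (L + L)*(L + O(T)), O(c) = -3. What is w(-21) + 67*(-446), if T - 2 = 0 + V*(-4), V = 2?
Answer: -28874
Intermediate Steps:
T = -6 (T = 2 + (0 + 2*(-4)) = 2 + (0 - 8) = 2 - 8 = -6)
w(L) = 2*L*(-3 + L) (w(L) = (L + L)*(L - 3) = (2*L)*(-3 + L) = 2*L*(-3 + L))
w(-21) + 67*(-446) = 2*(-21)*(-3 - 21) + 67*(-446) = 2*(-21)*(-24) - 29882 = 1008 - 29882 = -28874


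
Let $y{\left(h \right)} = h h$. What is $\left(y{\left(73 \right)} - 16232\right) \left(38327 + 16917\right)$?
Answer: $-602325332$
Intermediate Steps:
$y{\left(h \right)} = h^{2}$
$\left(y{\left(73 \right)} - 16232\right) \left(38327 + 16917\right) = \left(73^{2} - 16232\right) \left(38327 + 16917\right) = \left(5329 - 16232\right) 55244 = \left(-10903\right) 55244 = -602325332$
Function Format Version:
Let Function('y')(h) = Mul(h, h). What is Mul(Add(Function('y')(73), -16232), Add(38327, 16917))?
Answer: -602325332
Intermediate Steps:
Function('y')(h) = Pow(h, 2)
Mul(Add(Function('y')(73), -16232), Add(38327, 16917)) = Mul(Add(Pow(73, 2), -16232), Add(38327, 16917)) = Mul(Add(5329, -16232), 55244) = Mul(-10903, 55244) = -602325332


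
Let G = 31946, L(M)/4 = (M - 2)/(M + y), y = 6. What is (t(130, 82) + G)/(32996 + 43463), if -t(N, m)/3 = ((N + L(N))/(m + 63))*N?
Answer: 15572006/37694287 ≈ 0.41311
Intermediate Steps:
L(M) = 4*(-2 + M)/(6 + M) (L(M) = 4*((M - 2)/(M + 6)) = 4*((-2 + M)/(6 + M)) = 4*(-2 + M)/(6 + M))
t(N, m) = -3*N*(N + 4*(-2 + N)/(6 + N))/(63 + m) (t(N, m) = -3*(N + 4*(-2 + N)/(6 + N))/(m + 63)*N = -3*(N + 4*(-2 + N)/(6 + N))/(63 + m)*N = -3*N*(N + 4*(-2 + N)/(6 + N))/(63 + m))
(t(130, 82) + G)/(32996 + 43463) = (-3*130*(-8 + 4*130 + 130*(6 + 130))/((6 + 130)*(63 + 82)) + 31946)/(32996 + 43463) = (-3*130*(-8 + 520 + 130*136)/(136*145) + 31946)/76459 = (-3*130*1/136*1/145*(-8 + 520 + 17680) + 31946)*(1/76459) = (-3*130*1/136*1/145*18192 + 31946)*(1/76459) = (-177372/493 + 31946)*(1/76459) = (15572006/493)*(1/76459) = 15572006/37694287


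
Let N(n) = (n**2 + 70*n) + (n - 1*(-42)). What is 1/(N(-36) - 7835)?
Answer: -1/9053 ≈ -0.00011046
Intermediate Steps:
N(n) = 42 + n**2 + 71*n (N(n) = (n**2 + 70*n) + (n + 42) = (n**2 + 70*n) + (42 + n) = 42 + n**2 + 71*n)
1/(N(-36) - 7835) = 1/((42 + (-36)**2 + 71*(-36)) - 7835) = 1/((42 + 1296 - 2556) - 7835) = 1/(-1218 - 7835) = 1/(-9053) = -1/9053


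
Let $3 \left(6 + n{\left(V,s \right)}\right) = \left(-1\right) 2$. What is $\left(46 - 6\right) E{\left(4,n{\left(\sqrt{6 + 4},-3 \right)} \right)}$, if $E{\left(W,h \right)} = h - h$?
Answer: $0$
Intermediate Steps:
$n{\left(V,s \right)} = - \frac{20}{3}$ ($n{\left(V,s \right)} = -6 + \frac{\left(-1\right) 2}{3} = -6 + \frac{1}{3} \left(-2\right) = -6 - \frac{2}{3} = - \frac{20}{3}$)
$E{\left(W,h \right)} = 0$
$\left(46 - 6\right) E{\left(4,n{\left(\sqrt{6 + 4},-3 \right)} \right)} = \left(46 - 6\right) 0 = 40 \cdot 0 = 0$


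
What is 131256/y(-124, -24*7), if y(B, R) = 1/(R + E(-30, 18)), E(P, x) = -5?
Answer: -22707288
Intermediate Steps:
y(B, R) = 1/(-5 + R) (y(B, R) = 1/(R - 5) = 1/(-5 + R))
131256/y(-124, -24*7) = 131256/(1/(-5 - 24*7)) = 131256/(1/(-5 - 168)) = 131256/(1/(-173)) = 131256/(-1/173) = 131256*(-173) = -22707288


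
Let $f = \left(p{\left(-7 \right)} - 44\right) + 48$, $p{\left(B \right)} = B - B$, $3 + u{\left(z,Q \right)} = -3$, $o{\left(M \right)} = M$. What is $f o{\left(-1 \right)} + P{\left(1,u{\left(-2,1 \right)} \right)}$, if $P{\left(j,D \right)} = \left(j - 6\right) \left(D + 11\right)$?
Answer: $-29$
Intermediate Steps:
$u{\left(z,Q \right)} = -6$ ($u{\left(z,Q \right)} = -3 - 3 = -6$)
$p{\left(B \right)} = 0$
$f = 4$ ($f = \left(0 - 44\right) + 48 = -44 + 48 = 4$)
$P{\left(j,D \right)} = \left(-6 + j\right) \left(11 + D\right)$
$f o{\left(-1 \right)} + P{\left(1,u{\left(-2,1 \right)} \right)} = 4 \left(-1\right) - 25 = -4 + \left(-66 + 36 + 11 - 6\right) = -4 - 25 = -29$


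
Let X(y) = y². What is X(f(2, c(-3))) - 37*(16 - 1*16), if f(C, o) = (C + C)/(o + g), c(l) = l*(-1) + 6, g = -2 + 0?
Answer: 16/49 ≈ 0.32653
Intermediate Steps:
g = -2
c(l) = 6 - l (c(l) = -l + 6 = 6 - l)
f(C, o) = 2*C/(-2 + o) (f(C, o) = (C + C)/(o - 2) = (2*C)/(-2 + o) = 2*C/(-2 + o))
X(f(2, c(-3))) - 37*(16 - 1*16) = (2*2/(-2 + (6 - 1*(-3))))² - 37*(16 - 1*16) = (2*2/(-2 + (6 + 3)))² - 37*(16 - 16) = (2*2/(-2 + 9))² - 37*0 = (2*2/7)² + 0 = (2*2*(⅐))² + 0 = (4/7)² + 0 = 16/49 + 0 = 16/49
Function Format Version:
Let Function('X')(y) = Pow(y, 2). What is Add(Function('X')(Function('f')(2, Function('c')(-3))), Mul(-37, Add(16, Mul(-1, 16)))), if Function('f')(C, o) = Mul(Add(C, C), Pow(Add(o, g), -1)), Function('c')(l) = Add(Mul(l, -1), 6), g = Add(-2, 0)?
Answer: Rational(16, 49) ≈ 0.32653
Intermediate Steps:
g = -2
Function('c')(l) = Add(6, Mul(-1, l)) (Function('c')(l) = Add(Mul(-1, l), 6) = Add(6, Mul(-1, l)))
Function('f')(C, o) = Mul(2, C, Pow(Add(-2, o), -1)) (Function('f')(C, o) = Mul(Add(C, C), Pow(Add(o, -2), -1)) = Mul(Mul(2, C), Pow(Add(-2, o), -1)) = Mul(2, C, Pow(Add(-2, o), -1)))
Add(Function('X')(Function('f')(2, Function('c')(-3))), Mul(-37, Add(16, Mul(-1, 16)))) = Add(Pow(Mul(2, 2, Pow(Add(-2, Add(6, Mul(-1, -3))), -1)), 2), Mul(-37, Add(16, Mul(-1, 16)))) = Add(Pow(Mul(2, 2, Pow(Add(-2, Add(6, 3)), -1)), 2), Mul(-37, Add(16, -16))) = Add(Pow(Mul(2, 2, Pow(Add(-2, 9), -1)), 2), Mul(-37, 0)) = Add(Pow(Mul(2, 2, Pow(7, -1)), 2), 0) = Add(Pow(Mul(2, 2, Rational(1, 7)), 2), 0) = Add(Pow(Rational(4, 7), 2), 0) = Add(Rational(16, 49), 0) = Rational(16, 49)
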